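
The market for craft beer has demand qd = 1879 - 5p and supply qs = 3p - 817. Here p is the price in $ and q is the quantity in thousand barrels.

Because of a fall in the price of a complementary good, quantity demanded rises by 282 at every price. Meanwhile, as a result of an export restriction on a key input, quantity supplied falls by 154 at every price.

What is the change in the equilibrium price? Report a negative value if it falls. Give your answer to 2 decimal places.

+54.50

Initially, 1879 - 5p = 3p - 817, so 2696 = 8p and p = 337, q = 194.
The shock moves the curves to qd = 2161 - 5p and qs = 3p - 971.
Setting them equal: 2161 - 5p = 3p - 971 → 3132 = 8p, so p = 391.5 and q = 203.5.
Δp = 391.5 − 337 = +54.50.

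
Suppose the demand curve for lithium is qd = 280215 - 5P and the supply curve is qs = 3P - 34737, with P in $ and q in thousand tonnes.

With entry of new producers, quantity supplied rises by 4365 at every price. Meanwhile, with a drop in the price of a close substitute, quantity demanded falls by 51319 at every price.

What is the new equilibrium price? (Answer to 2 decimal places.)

Before the shock: 280215 - 5P = 3P - 34737 ⇒ 314952 = 8P ⇒ P = 39369, q = 83370.
The new curves are qd = 228896 - 5P (demand) and qs = 3P - 30372 (supply).
Setting them equal: 228896 - 5P = 3P - 30372 → 259268 = 8P, so P = 32408.5 and q = 66853.5.

32408.50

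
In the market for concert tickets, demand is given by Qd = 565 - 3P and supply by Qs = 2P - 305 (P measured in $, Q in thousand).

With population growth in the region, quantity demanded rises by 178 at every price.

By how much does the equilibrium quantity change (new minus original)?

+71.2

Initially, 565 - 3P = 2P - 305, so 870 = 5P and P = 174, Q = 43.
The shock moves the curves to Qd = 743 - 3P and Qs = 2P - 305.
Equate the new curves: 743 - 3P = 2P - 305, giving 1048 = 5P, P = 209.6, Q = 114.2.
ΔQ = 114.2 − 43 = +71.2.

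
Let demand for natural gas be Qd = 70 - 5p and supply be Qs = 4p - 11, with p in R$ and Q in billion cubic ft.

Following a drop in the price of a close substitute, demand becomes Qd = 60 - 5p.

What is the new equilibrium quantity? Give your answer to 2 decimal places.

Original equilibrium: 70 - 5p = 4p - 11 gives 81 = 9p, so p = 9 and Q = 25.
The new curves are Qd = 60 - 5p (demand) and Qs = 4p - 11 (supply).
Equate the new curves: 60 - 5p = 4p - 11, giving 71 = 9p, p = 71/9 ≈ 7.8889, Q = 185/9 ≈ 20.5556.

20.56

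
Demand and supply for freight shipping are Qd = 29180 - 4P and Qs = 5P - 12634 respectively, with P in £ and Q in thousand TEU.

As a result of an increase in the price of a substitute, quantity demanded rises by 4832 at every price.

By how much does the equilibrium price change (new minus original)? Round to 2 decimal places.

+536.89

Before the shock: 29180 - 4P = 5P - 12634 ⇒ 41814 = 9P ⇒ P = 4646, Q = 10596.
After the shift, demand is Qd = 34012 - 4P and supply is Qs = 5P - 12634.
Equate the new curves: 34012 - 4P = 5P - 12634, giving 46646 = 9P, P = 46646/9 ≈ 5182.8889, Q = 119524/9 ≈ 13280.4444.
ΔP = 5182.8889 − 4646 = +536.89.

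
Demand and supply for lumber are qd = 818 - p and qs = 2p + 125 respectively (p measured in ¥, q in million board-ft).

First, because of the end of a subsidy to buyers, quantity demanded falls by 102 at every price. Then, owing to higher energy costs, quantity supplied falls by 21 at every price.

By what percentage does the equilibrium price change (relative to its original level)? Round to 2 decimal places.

-11.69

Initially, 818 - p = 2p + 125, so 693 = 3p and p = 231, q = 587.
The new curves are qd = 716 - p (demand) and qs = 2p + 104 (supply).
Clearing the new market: 716 - p = 2p + 104, so p = 204 and q = 512.
%Δp = (204 − 231) / 231 × 100 = -11.69%.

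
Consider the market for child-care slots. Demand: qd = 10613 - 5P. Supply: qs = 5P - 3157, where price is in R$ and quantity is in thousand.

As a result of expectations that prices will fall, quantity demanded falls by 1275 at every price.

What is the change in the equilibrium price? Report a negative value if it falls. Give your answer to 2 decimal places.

-127.50

Before the shock: 10613 - 5P = 5P - 3157 ⇒ 13770 = 10P ⇒ P = 1377, q = 3728.
With the change applied: demand qd = 9338 - 5P, supply qs = 5P - 3157.
Setting them equal: 9338 - 5P = 5P - 3157 → 12495 = 10P, so P = 1249.5 and q = 3090.5.
ΔP = 1249.5 − 1377 = -127.50.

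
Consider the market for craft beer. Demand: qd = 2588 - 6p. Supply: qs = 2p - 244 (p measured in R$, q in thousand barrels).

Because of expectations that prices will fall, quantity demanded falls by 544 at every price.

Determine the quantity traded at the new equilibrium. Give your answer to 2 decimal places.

328.00

Original equilibrium: 2588 - 6p = 2p - 244 gives 2832 = 8p, so p = 354 and q = 464.
With the change applied: demand qd = 2044 - 6p, supply qs = 2p - 244.
Setting them equal: 2044 - 6p = 2p - 244 → 2288 = 8p, so p = 286 and q = 328.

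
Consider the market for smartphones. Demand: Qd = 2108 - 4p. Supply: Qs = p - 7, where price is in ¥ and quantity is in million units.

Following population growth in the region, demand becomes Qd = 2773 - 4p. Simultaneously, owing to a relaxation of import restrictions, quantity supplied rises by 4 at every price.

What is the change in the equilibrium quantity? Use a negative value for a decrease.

Solve the original market: 2108 - 4p = p - 7, hence p = 423 and Q = 416.
The new curves are Qd = 2773 - 4p (demand) and Qs = p - 3 (supply).
Equate the new curves: 2773 - 4p = p - 3, giving 2776 = 5p, p = 555.2, Q = 552.2.
ΔQ = 552.2 − 416 = +136.2.

+136.2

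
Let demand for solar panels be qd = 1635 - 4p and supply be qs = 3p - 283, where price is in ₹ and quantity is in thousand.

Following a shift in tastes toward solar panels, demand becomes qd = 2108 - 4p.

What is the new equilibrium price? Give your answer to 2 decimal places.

Before the shock: 1635 - 4p = 3p - 283 ⇒ 1918 = 7p ⇒ p = 274, q = 539.
After the shift, demand is qd = 2108 - 4p and supply is qs = 3p - 283.
Equate the new curves: 2108 - 4p = 3p - 283, giving 2391 = 7p, p = 2391/7 ≈ 341.5714, q = 5192/7 ≈ 741.7143.

341.57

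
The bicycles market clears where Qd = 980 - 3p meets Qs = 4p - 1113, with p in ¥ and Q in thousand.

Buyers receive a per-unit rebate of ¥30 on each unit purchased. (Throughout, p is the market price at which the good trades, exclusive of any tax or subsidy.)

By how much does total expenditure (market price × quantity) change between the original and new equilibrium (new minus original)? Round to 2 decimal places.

+17105.51

Solve the original market: 980 - 3p = 4p - 1113, hence p = 299 and Q = 83.
Since buyers' out-of-pocket price is the market price minus the rebate, the effective demand curve becomes Qd = 1070 - 3p.
Equate the new curves: 1070 - 3p = 4p - 1113, giving 2183 = 7p, p = 2183/7 ≈ 311.8571, Q = 941/7 ≈ 134.4286.
Expenditure moves from 299×83 = 24817 to 311.8571×134.4286 = 41922.5102; change = +17105.51.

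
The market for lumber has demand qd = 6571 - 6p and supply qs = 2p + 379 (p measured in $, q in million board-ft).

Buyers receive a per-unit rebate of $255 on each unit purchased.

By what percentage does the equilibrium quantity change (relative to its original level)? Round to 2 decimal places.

+19.85

Before the shock: 6571 - 6p = 2p + 379 ⇒ 6192 = 8p ⇒ p = 774, q = 1927.
Since buyers' out-of-pocket price is the market price minus the rebate, the effective demand curve becomes qd = 8101 - 6p.
New equilibrium: 8101 - 6p = 2p + 379 ⇒ 7722 = 8p ⇒ p = 965.25, q = 2309.5.
%Δq = (2309.5 − 1927) / 1927 × 100 = +19.85%.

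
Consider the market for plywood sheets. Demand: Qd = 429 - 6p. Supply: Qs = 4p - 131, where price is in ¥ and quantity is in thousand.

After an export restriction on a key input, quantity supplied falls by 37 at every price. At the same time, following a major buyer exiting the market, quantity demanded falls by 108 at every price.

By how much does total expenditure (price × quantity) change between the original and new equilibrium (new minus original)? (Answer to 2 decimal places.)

-3858.36

Initially, 429 - 6p = 4p - 131, so 560 = 10p and p = 56, Q = 93.
The shock moves the curves to Qd = 321 - 6p and Qs = 4p - 168.
New equilibrium: 321 - 6p = 4p - 168 ⇒ 489 = 10p ⇒ p = 48.9, Q = 27.6.
Expenditure moves from 56×93 = 5208 to 48.9×27.6 = 1349.64; change = -3858.36.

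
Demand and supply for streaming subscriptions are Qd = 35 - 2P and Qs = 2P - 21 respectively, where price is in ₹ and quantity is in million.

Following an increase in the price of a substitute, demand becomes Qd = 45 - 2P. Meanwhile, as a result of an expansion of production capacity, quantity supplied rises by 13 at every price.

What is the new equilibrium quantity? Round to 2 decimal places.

18.50

Original equilibrium: 35 - 2P = 2P - 21 gives 56 = 4P, so P = 14 and Q = 7.
After the shift, demand is Qd = 45 - 2P and supply is Qs = 2P - 8.
Clearing the new market: 45 - 2P = 2P - 8, so P = 13.25 and Q = 18.5.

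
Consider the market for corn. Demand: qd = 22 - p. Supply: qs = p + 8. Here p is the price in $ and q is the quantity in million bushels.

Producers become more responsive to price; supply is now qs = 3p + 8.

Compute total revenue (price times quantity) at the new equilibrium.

Original equilibrium: 22 - p = p + 8 gives 14 = 2p, so p = 7 and q = 15.
The shock moves the curves to qd = 22 - p and qs = 3p + 8.
Setting them equal: 22 - p = 3p + 8 → 14 = 4p, so p = 3.5 and q = 18.5.
New expenditure = 3.5 × 18.5 = 64.75.

64.75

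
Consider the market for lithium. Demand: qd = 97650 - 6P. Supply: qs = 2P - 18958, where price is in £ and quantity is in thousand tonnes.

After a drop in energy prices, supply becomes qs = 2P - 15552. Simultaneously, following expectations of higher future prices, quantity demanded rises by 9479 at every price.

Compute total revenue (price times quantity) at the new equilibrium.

231840253.53125

Original equilibrium: 97650 - 6P = 2P - 18958 gives 116608 = 8P, so P = 14576 and q = 10194.
The shock moves the curves to qd = 107129 - 6P and qs = 2P - 15552.
Setting them equal: 107129 - 6P = 2P - 15552 → 122681 = 8P, so P = 15335.125 and q = 15118.25.
New expenditure = 15335.125 × 15118.25 = 231840253.53125.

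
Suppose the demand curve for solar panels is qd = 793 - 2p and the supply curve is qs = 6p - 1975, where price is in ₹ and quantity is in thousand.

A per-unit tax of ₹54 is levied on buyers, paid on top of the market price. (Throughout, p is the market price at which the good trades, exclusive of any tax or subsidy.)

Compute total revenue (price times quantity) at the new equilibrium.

Before the shock: 793 - 2p = 6p - 1975 ⇒ 2768 = 8p ⇒ p = 346, q = 101.
Since buyers pay the price plus the tax, the effective demand curve becomes qd = 685 - 2p.
Equate the new curves: 685 - 2p = 6p - 1975, giving 2660 = 8p, p = 332.5, q = 20.
New expenditure = 332.5 × 20 = 6650.

6650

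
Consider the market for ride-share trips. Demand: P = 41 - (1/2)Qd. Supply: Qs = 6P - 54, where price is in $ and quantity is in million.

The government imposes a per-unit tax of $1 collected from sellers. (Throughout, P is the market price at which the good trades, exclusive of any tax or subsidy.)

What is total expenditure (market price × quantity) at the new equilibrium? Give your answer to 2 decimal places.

Initially, 82 - 2P = 6P - 54, so 136 = 8P and P = 17, Q = 48.
Since sellers keep the price net of the tax, the effective supply curve becomes Qs = 6P - 60.
Clearing the new market: 82 - 2P = 6P - 60, so P = 17.75 and Q = 46.5.
New expenditure = 17.75 × 46.5 = 825.38.

825.38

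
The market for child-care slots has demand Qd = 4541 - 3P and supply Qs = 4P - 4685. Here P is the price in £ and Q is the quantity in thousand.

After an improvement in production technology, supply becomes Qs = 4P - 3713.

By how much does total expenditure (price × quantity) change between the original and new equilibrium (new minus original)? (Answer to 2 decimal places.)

+409688.08

Before the shock: 4541 - 3P = 4P - 4685 ⇒ 9226 = 7P ⇒ P = 1318, Q = 587.
After the shift, demand is Qd = 4541 - 3P and supply is Qs = 4P - 3713.
New equilibrium: 4541 - 3P = 4P - 3713 ⇒ 8254 = 7P ⇒ P = 8254/7 ≈ 1179.1429, Q = 7025/7 ≈ 1003.5714.
Expenditure moves from 1318×587 = 773666 to 1179.1429×1003.5714 = 1183354.0816; change = +409688.08.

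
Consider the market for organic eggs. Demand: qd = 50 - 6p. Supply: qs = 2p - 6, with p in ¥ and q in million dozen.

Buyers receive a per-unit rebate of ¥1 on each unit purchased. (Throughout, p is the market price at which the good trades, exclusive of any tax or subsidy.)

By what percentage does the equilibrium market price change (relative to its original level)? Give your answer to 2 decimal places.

+10.71

Before the shock: 50 - 6p = 2p - 6 ⇒ 56 = 8p ⇒ p = 7, q = 8.
Since buyers' out-of-pocket price is the market price minus the rebate, the effective demand curve becomes qd = 56 - 6p.
Equate the new curves: 56 - 6p = 2p - 6, giving 62 = 8p, p = 7.75, q = 9.5.
%Δp = (7.75 − 7) / 7 × 100 = +10.71%.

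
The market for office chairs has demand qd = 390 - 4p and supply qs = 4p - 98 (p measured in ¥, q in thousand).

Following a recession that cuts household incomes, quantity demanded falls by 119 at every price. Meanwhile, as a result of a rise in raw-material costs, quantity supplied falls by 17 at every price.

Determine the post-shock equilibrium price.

Initially, 390 - 4p = 4p - 98, so 488 = 8p and p = 61, q = 146.
The shock moves the curves to qd = 271 - 4p and qs = 4p - 115.
Equate the new curves: 271 - 4p = 4p - 115, giving 386 = 8p, p = 48.25, q = 78.

48.25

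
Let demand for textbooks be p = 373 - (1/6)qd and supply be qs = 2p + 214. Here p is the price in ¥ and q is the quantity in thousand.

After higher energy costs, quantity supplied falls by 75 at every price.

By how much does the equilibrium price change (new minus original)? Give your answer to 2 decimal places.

Initially, 2238 - 6p = 2p + 214, so 2024 = 8p and p = 253, q = 720.
The new curves are qd = 2238 - 6p (demand) and qs = 2p + 139 (supply).
Setting them equal: 2238 - 6p = 2p + 139 → 2099 = 8p, so p = 262.375 and q = 663.75.
Δp = 262.375 − 253 = +9.38.

+9.38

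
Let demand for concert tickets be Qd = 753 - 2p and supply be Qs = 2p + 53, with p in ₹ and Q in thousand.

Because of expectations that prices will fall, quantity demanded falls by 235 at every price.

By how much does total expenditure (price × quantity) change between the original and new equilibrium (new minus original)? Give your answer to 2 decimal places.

-37335.63

Initially, 753 - 2p = 2p + 53, so 700 = 4p and p = 175, Q = 403.
After the shift, demand is Qd = 518 - 2p and supply is Qs = 2p + 53.
Setting them equal: 518 - 2p = 2p + 53 → 465 = 4p, so p = 116.25 and Q = 285.5.
Expenditure moves from 175×403 = 70525 to 116.25×285.5 = 33189.375; change = -37335.63.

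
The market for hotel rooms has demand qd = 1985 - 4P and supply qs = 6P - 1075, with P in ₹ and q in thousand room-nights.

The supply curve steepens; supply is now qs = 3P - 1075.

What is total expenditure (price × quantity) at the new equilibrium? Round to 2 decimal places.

Original equilibrium: 1985 - 4P = 6P - 1075 gives 3060 = 10P, so P = 306 and q = 761.
The new curves are qd = 1985 - 4P (demand) and qs = 3P - 1075 (supply).
Equate the new curves: 1985 - 4P = 3P - 1075, giving 3060 = 7P, P = 3060/7 ≈ 437.1429, q = 1655/7 ≈ 236.4286.
New expenditure = 437.1429 × 236.4286 = 103353.06.

103353.06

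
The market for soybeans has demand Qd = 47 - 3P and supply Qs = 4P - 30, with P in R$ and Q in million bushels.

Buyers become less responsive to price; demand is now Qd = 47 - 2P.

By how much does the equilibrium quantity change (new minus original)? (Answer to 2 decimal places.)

+7.33

Original equilibrium: 47 - 3P = 4P - 30 gives 77 = 7P, so P = 11 and Q = 14.
With the change applied: demand Qd = 47 - 2P, supply Qs = 4P - 30.
Equate the new curves: 47 - 2P = 4P - 30, giving 77 = 6P, P = 77/6 ≈ 12.8333, Q = 64/3 ≈ 21.3333.
ΔQ = 21.3333 − 14 = +7.33.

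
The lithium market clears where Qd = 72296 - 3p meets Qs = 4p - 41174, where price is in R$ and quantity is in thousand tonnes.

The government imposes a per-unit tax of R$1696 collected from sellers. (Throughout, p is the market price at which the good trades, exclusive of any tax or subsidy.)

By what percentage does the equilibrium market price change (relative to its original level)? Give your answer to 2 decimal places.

+5.98

Initially, 72296 - 3p = 4p - 41174, so 113470 = 7p and p = 16210, Q = 23666.
Since sellers keep the price net of the tax, the effective supply curve becomes Qs = 4p - 47958.
Equate the new curves: 72296 - 3p = 4p - 47958, giving 120254 = 7p, p = 120254/7 ≈ 17179.1429, Q = 145310/7 ≈ 20758.5714.
%Δp = (17179.1429 − 16210) / 16210 × 100 = +5.98%.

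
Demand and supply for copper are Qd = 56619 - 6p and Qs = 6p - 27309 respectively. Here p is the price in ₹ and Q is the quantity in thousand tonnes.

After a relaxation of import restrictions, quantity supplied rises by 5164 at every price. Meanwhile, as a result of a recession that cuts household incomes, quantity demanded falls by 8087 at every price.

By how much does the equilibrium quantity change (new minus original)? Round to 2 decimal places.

Solve the original market: 56619 - 6p = 6p - 27309, hence p = 6994 and Q = 14655.
With the change applied: demand Qd = 48532 - 6p, supply Qs = 6p - 22145.
Equate the new curves: 48532 - 6p = 6p - 22145, giving 70677 = 12p, p = 5889.75, Q = 13193.5.
ΔQ = 13193.5 − 14655 = -1461.50.

-1461.50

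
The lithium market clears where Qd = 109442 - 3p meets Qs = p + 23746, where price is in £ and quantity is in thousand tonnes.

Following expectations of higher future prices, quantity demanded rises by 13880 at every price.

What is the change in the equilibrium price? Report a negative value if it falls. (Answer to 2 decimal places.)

Original equilibrium: 109442 - 3p = p + 23746 gives 85696 = 4p, so p = 21424 and Q = 45170.
With the change applied: demand Qd = 123322 - 3p, supply Qs = p + 23746.
New equilibrium: 123322 - 3p = p + 23746 ⇒ 99576 = 4p ⇒ p = 24894, Q = 48640.
Δp = 24894 − 21424 = +3470.00.

+3470.00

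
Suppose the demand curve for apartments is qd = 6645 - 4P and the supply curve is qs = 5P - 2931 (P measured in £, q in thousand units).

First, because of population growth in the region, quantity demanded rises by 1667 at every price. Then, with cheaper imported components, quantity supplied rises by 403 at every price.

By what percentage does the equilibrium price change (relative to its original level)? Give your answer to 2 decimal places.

Initially, 6645 - 4P = 5P - 2931, so 9576 = 9P and P = 1064, q = 2389.
After the shift, demand is qd = 8312 - 4P and supply is qs = 5P - 2528.
Setting them equal: 8312 - 4P = 5P - 2528 → 10840 = 9P, so P = 10840/9 ≈ 1204.4444 and q = 31448/9 ≈ 3494.2222.
%ΔP = (1204.4444 − 1064) / 1064 × 100 = +13.20%.

+13.20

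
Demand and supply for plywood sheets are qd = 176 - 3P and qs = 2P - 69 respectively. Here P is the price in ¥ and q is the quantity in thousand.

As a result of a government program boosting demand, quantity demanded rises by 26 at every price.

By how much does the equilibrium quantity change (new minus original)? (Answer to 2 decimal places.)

+10.40

Original equilibrium: 176 - 3P = 2P - 69 gives 245 = 5P, so P = 49 and q = 29.
The shock moves the curves to qd = 202 - 3P and qs = 2P - 69.
Setting them equal: 202 - 3P = 2P - 69 → 271 = 5P, so P = 54.2 and q = 39.4.
Δq = 39.4 − 29 = +10.40.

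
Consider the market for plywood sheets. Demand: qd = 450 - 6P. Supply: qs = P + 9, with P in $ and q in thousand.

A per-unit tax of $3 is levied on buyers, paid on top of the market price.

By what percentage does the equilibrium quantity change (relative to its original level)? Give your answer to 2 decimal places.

-3.57

Original equilibrium: 450 - 6P = P + 9 gives 441 = 7P, so P = 63 and q = 72.
Since buyers pay the price plus the tax, the effective demand curve becomes qd = 432 - 6P.
Setting them equal: 432 - 6P = P + 9 → 423 = 7P, so P = 423/7 ≈ 60.4286 and q = 486/7 ≈ 69.4286.
%Δq = (69.4286 − 72) / 72 × 100 = -3.57%.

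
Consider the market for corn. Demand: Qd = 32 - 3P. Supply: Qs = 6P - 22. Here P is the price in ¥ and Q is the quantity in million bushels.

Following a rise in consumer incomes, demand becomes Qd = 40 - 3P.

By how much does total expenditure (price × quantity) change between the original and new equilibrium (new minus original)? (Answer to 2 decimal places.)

Original equilibrium: 32 - 3P = 6P - 22 gives 54 = 9P, so P = 6 and Q = 14.
With the change applied: demand Qd = 40 - 3P, supply Qs = 6P - 22.
Equate the new curves: 40 - 3P = 6P - 22, giving 62 = 9P, P = 62/9 ≈ 6.8889, Q = 58/3 ≈ 19.3333.
Expenditure moves from 6×14 = 84 to 6.8889×19.3333 = 133.1852; change = +49.19.

+49.19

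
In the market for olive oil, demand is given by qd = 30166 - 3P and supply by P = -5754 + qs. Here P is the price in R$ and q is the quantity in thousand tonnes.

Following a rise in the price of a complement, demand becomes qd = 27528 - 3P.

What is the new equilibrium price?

Solve the original market: 30166 - 3P = P + 5754, hence P = 6103 and q = 11857.
With the change applied: demand qd = 27528 - 3P, supply qs = P + 5754.
Setting them equal: 27528 - 3P = P + 5754 → 21774 = 4P, so P = 5443.5 and q = 11197.5.

5443.5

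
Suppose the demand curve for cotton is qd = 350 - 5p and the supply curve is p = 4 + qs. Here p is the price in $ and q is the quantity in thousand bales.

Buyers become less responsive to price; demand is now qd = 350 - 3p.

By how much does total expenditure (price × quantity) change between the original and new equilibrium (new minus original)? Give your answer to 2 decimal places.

+4233.25

Solve the original market: 350 - 5p = p - 4, hence p = 59 and q = 55.
The shock moves the curves to qd = 350 - 3p and qs = p - 4.
Setting them equal: 350 - 3p = p - 4 → 354 = 4p, so p = 88.5 and q = 84.5.
Expenditure moves from 59×55 = 3245 to 88.5×84.5 = 7478.25; change = +4233.25.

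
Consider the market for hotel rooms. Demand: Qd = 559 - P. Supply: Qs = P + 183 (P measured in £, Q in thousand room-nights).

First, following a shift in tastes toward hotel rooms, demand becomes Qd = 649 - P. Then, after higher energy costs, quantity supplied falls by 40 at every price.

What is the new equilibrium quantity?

Original equilibrium: 559 - P = P + 183 gives 376 = 2P, so P = 188 and Q = 371.
After the shift, demand is Qd = 649 - P and supply is Qs = P + 143.
Setting them equal: 649 - P = P + 143 → 506 = 2P, so P = 253 and Q = 396.

396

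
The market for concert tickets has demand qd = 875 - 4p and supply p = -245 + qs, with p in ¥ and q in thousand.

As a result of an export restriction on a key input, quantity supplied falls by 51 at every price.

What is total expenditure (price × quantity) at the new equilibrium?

Initially, 875 - 4p = p + 245, so 630 = 5p and p = 126, q = 371.
With the change applied: demand qd = 875 - 4p, supply qs = p + 194.
Clearing the new market: 875 - 4p = p + 194, so p = 136.2 and q = 330.2.
New expenditure = 136.2 × 330.2 = 44973.24.

44973.24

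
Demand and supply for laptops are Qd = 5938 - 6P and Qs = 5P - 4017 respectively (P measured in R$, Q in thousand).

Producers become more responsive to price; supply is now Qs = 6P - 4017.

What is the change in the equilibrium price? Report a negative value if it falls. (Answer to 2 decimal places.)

-75.42

Original equilibrium: 5938 - 6P = 5P - 4017 gives 9955 = 11P, so P = 905 and Q = 508.
The new curves are Qd = 5938 - 6P (demand) and Qs = 6P - 4017 (supply).
Setting them equal: 5938 - 6P = 6P - 4017 → 9955 = 12P, so P = 9955/12 ≈ 829.5833 and Q = 960.5.
ΔP = 829.5833 − 905 = -75.42.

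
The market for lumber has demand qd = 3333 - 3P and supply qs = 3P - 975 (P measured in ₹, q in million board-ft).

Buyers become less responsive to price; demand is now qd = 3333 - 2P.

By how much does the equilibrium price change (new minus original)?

Before the shock: 3333 - 3P = 3P - 975 ⇒ 4308 = 6P ⇒ P = 718, q = 1179.
After the shift, demand is qd = 3333 - 2P and supply is qs = 3P - 975.
Equate the new curves: 3333 - 2P = 3P - 975, giving 4308 = 5P, P = 861.6, q = 1609.8.
ΔP = 861.6 − 718 = +143.6.

+143.6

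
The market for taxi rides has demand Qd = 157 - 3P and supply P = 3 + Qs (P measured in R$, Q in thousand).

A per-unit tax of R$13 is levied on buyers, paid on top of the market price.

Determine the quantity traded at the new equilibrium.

27.25

Solve the original market: 157 - 3P = P - 3, hence P = 40 and Q = 37.
Since buyers pay the price plus the tax, the effective demand curve becomes Qd = 118 - 3P.
Setting them equal: 118 - 3P = P - 3 → 121 = 4P, so P = 30.25 and Q = 27.25.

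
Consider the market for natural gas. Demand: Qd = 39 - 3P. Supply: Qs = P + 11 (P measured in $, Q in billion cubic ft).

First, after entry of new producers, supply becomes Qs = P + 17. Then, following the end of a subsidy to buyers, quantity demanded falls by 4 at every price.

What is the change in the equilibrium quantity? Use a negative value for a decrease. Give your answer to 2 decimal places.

+3.50

Solve the original market: 39 - 3P = P + 11, hence P = 7 and Q = 18.
With the change applied: demand Qd = 35 - 3P, supply Qs = P + 17.
Equate the new curves: 35 - 3P = P + 17, giving 18 = 4P, P = 4.5, Q = 21.5.
ΔQ = 21.5 − 18 = +3.50.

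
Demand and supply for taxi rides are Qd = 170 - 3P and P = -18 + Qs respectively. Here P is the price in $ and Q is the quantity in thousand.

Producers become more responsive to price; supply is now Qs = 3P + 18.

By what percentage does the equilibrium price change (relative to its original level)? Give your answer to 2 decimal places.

Initially, 170 - 3P = P + 18, so 152 = 4P and P = 38, Q = 56.
After the shift, demand is Qd = 170 - 3P and supply is Qs = 3P + 18.
Setting them equal: 170 - 3P = 3P + 18 → 152 = 6P, so P = 76/3 ≈ 25.3333 and Q = 94.
%ΔP = (25.3333 − 38) / 38 × 100 = -33.33%.

-33.33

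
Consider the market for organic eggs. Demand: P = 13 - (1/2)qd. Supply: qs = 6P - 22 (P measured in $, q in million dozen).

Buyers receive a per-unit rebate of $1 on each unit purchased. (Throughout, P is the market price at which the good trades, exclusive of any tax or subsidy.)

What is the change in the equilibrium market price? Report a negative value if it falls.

Initially, 26 - 2P = 6P - 22, so 48 = 8P and P = 6, q = 14.
Since buyers' out-of-pocket price is the market price minus the rebate, the effective demand curve becomes qd = 28 - 2P.
Setting them equal: 28 - 2P = 6P - 22 → 50 = 8P, so P = 6.25 and q = 15.5.
ΔP = 6.25 − 6 = +0.25.

+0.25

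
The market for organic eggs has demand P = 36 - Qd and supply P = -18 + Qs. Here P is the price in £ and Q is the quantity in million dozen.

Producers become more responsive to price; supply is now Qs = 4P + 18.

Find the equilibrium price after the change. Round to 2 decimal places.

Solve the original market: 36 - P = P + 18, hence P = 9 and Q = 27.
The new curves are Qd = 36 - P (demand) and Qs = 4P + 18 (supply).
Equate the new curves: 36 - P = 4P + 18, giving 18 = 5P, P = 3.6, Q = 32.4.

3.60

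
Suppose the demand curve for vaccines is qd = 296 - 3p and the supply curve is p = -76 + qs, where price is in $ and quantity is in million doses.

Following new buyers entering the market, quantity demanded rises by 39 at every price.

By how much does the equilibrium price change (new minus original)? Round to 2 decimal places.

+9.75

Before the shock: 296 - 3p = p + 76 ⇒ 220 = 4p ⇒ p = 55, q = 131.
The new curves are qd = 335 - 3p (demand) and qs = p + 76 (supply).
Clearing the new market: 335 - 3p = p + 76, so p = 64.75 and q = 140.75.
Δp = 64.75 − 55 = +9.75.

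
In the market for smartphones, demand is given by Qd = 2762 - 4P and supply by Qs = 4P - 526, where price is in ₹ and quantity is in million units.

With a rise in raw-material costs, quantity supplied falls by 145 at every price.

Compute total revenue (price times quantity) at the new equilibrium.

Original equilibrium: 2762 - 4P = 4P - 526 gives 3288 = 8P, so P = 411 and Q = 1118.
The shock moves the curves to Qd = 2762 - 4P and Qs = 4P - 671.
Clearing the new market: 2762 - 4P = 4P - 671, so P = 429.125 and Q = 1045.5.
New expenditure = 429.125 × 1045.5 = 448650.1875.

448650.1875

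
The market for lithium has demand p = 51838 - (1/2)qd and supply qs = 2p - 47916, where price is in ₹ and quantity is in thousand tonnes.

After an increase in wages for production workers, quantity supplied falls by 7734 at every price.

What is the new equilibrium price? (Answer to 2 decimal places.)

39831.50

Initially, 103676 - 2p = 2p - 47916, so 151592 = 4p and p = 37898, q = 27880.
The new curves are qd = 103676 - 2p (demand) and qs = 2p - 55650 (supply).
Clearing the new market: 103676 - 2p = 2p - 55650, so p = 39831.5 and q = 24013.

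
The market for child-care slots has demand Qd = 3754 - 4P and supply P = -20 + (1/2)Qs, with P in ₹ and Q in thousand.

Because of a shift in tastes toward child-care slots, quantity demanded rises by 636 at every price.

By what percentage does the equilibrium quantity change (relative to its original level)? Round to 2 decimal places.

Original equilibrium: 3754 - 4P = 2P + 40 gives 3714 = 6P, so P = 619 and Q = 1278.
The shock moves the curves to Qd = 4390 - 4P and Qs = 2P + 40.
Equate the new curves: 4390 - 4P = 2P + 40, giving 4350 = 6P, P = 725, Q = 1490.
%ΔQ = (1490 − 1278) / 1278 × 100 = +16.59%.

+16.59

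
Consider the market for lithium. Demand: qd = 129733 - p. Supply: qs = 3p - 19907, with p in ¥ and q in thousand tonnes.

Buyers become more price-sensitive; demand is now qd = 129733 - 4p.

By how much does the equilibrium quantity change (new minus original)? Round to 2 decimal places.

-48098.57

Solve the original market: 129733 - p = 3p - 19907, hence p = 37410 and q = 92323.
The shock moves the curves to qd = 129733 - 4p and qs = 3p - 19907.
New equilibrium: 129733 - 4p = 3p - 19907 ⇒ 149640 = 7p ⇒ p = 149640/7 ≈ 21377.1429, q = 309571/7 ≈ 44224.4286.
Δq = 44224.4286 − 92323 = -48098.57.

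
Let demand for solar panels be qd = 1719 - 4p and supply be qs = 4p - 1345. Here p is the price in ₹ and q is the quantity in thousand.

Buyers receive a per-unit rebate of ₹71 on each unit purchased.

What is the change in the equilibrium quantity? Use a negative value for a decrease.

+142

Solve the original market: 1719 - 4p = 4p - 1345, hence p = 383 and q = 187.
Since buyers' out-of-pocket price is the market price minus the rebate, the effective demand curve becomes qd = 2003 - 4p.
New equilibrium: 2003 - 4p = 4p - 1345 ⇒ 3348 = 8p ⇒ p = 418.5, q = 329.
Δq = 329 − 187 = +142.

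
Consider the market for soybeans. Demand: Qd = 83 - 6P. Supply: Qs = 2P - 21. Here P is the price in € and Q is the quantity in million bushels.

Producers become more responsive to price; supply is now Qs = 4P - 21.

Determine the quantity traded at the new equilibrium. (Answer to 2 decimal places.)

20.60

Initially, 83 - 6P = 2P - 21, so 104 = 8P and P = 13, Q = 5.
The shock moves the curves to Qd = 83 - 6P and Qs = 4P - 21.
Clearing the new market: 83 - 6P = 4P - 21, so P = 10.4 and Q = 20.6.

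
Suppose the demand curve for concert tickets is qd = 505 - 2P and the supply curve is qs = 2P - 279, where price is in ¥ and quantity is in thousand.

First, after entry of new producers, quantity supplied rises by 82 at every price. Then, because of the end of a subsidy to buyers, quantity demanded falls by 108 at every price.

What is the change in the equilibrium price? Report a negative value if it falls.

Solve the original market: 505 - 2P = 2P - 279, hence P = 196 and q = 113.
With the change applied: demand qd = 397 - 2P, supply qs = 2P - 197.
Setting them equal: 397 - 2P = 2P - 197 → 594 = 4P, so P = 148.5 and q = 100.
ΔP = 148.5 − 196 = -47.5.

-47.5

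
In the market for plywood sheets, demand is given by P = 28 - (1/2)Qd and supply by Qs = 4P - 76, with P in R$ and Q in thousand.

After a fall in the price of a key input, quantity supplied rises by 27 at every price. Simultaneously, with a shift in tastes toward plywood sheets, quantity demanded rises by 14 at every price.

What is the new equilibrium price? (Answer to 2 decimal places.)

19.83

Solve the original market: 56 - 2P = 4P - 76, hence P = 22 and Q = 12.
The new curves are Qd = 70 - 2P (demand) and Qs = 4P - 49 (supply).
Setting them equal: 70 - 2P = 4P - 49 → 119 = 6P, so P = 119/6 ≈ 19.8333 and Q = 91/3 ≈ 30.3333.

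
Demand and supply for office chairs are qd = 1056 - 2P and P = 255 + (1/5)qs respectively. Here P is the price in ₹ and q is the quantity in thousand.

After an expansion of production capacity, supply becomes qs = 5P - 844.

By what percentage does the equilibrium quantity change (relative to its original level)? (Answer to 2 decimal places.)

+31.58

Solve the original market: 1056 - 2P = 5P - 1275, hence P = 333 and q = 390.
The shock moves the curves to qd = 1056 - 2P and qs = 5P - 844.
Clearing the new market: 1056 - 2P = 5P - 844, so P = 1900/7 ≈ 271.4286 and q = 3592/7 ≈ 513.1429.
%Δq = (513.1429 − 390) / 390 × 100 = +31.58%.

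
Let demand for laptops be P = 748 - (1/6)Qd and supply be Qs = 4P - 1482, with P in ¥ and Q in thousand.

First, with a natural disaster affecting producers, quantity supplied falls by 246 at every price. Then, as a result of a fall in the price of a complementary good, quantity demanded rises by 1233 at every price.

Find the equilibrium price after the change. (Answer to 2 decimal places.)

Before the shock: 4488 - 6P = 4P - 1482 ⇒ 5970 = 10P ⇒ P = 597, Q = 906.
The new curves are Qd = 5721 - 6P (demand) and Qs = 4P - 1728 (supply).
New equilibrium: 5721 - 6P = 4P - 1728 ⇒ 7449 = 10P ⇒ P = 744.9, Q = 1251.6.

744.90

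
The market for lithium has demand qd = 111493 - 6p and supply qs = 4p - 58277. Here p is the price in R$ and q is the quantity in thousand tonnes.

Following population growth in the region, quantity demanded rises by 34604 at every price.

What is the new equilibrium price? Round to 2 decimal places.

20437.40

Initially, 111493 - 6p = 4p - 58277, so 169770 = 10p and p = 16977, q = 9631.
The new curves are qd = 146097 - 6p (demand) and qs = 4p - 58277 (supply).
Equate the new curves: 146097 - 6p = 4p - 58277, giving 204374 = 10p, p = 20437.4, q = 23472.6.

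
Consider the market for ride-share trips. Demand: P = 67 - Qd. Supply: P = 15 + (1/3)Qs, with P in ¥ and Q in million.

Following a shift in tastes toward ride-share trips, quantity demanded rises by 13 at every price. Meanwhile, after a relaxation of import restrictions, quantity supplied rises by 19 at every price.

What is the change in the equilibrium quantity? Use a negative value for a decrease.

Original equilibrium: 67 - P = 3P - 45 gives 112 = 4P, so P = 28 and Q = 39.
With the change applied: demand Qd = 80 - P, supply Qs = 3P - 26.
Clearing the new market: 80 - P = 3P - 26, so P = 26.5 and Q = 53.5.
ΔQ = 53.5 − 39 = +14.5.

+14.5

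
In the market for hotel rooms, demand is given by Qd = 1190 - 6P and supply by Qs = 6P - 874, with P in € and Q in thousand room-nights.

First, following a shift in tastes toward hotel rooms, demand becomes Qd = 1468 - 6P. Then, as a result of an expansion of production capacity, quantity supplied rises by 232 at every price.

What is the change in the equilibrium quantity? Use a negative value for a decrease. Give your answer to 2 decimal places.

Original equilibrium: 1190 - 6P = 6P - 874 gives 2064 = 12P, so P = 172 and Q = 158.
After the shift, demand is Qd = 1468 - 6P and supply is Qs = 6P - 642.
Setting them equal: 1468 - 6P = 6P - 642 → 2110 = 12P, so P = 1055/6 ≈ 175.8333 and Q = 413.
ΔQ = 413 − 158 = +255.00.

+255.00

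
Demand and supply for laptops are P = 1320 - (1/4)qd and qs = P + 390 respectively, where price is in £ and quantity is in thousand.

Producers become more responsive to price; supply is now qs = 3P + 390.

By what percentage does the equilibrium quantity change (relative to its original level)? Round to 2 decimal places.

Initially, 5280 - 4P = P + 390, so 4890 = 5P and P = 978, q = 1368.
The new curves are qd = 5280 - 4P (demand) and qs = 3P + 390 (supply).
Clearing the new market: 5280 - 4P = 3P + 390, so P = 4890/7 ≈ 698.5714 and q = 17400/7 ≈ 2485.7143.
%Δq = (2485.7143 − 1368) / 1368 × 100 = +81.70%.

+81.70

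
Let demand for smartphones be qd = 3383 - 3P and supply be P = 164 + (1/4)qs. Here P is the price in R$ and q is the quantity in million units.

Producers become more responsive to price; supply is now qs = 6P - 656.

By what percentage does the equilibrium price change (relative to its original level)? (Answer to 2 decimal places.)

-22.22

Original equilibrium: 3383 - 3P = 4P - 656 gives 4039 = 7P, so P = 577 and q = 1652.
After the shift, demand is qd = 3383 - 3P and supply is qs = 6P - 656.
Equate the new curves: 3383 - 3P = 6P - 656, giving 4039 = 9P, P = 4039/9 ≈ 448.7778, q = 6110/3 ≈ 2036.6667.
%ΔP = (448.7778 − 577) / 577 × 100 = -22.22%.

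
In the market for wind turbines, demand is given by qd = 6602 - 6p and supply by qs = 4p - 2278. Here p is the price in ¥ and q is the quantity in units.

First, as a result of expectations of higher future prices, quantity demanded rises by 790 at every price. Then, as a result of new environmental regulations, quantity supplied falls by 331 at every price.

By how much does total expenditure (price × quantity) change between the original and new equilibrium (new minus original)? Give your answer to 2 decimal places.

+260227.14

Before the shock: 6602 - 6p = 4p - 2278 ⇒ 8880 = 10p ⇒ p = 888, q = 1274.
With the change applied: demand qd = 7392 - 6p, supply qs = 4p - 2609.
Setting them equal: 7392 - 6p = 4p - 2609 → 10001 = 10p, so p = 1000.1 and q = 1391.4.
Expenditure moves from 888×1274 = 1131312 to 1000.1×1391.4 = 1391539.14; change = +260227.14.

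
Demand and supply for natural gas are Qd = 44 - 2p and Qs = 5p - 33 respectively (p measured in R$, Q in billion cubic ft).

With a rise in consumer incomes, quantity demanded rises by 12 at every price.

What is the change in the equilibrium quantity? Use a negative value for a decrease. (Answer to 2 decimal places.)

Original equilibrium: 44 - 2p = 5p - 33 gives 77 = 7p, so p = 11 and Q = 22.
With the change applied: demand Qd = 56 - 2p, supply Qs = 5p - 33.
New equilibrium: 56 - 2p = 5p - 33 ⇒ 89 = 7p ⇒ p = 89/7 ≈ 12.7143, Q = 214/7 ≈ 30.5714.
ΔQ = 30.5714 − 22 = +8.57.

+8.57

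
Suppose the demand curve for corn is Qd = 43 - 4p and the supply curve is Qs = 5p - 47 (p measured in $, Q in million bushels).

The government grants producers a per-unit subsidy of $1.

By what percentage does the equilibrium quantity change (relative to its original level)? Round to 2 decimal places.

+74.07

Before the shock: 43 - 4p = 5p - 47 ⇒ 90 = 9p ⇒ p = 10, Q = 3.
Since sellers receive the price plus the subsidy, the effective supply curve becomes Qs = 5p - 42.
New equilibrium: 43 - 4p = 5p - 42 ⇒ 85 = 9p ⇒ p = 85/9 ≈ 9.4444, Q = 47/9 ≈ 5.2222.
%ΔQ = (5.2222 − 3) / 3 × 100 = +74.07%.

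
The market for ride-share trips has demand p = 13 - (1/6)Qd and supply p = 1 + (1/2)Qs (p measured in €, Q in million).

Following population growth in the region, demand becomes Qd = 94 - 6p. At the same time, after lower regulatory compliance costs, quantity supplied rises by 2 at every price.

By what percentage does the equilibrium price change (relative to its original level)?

Initially, 78 - 6p = 2p - 2, so 80 = 8p and p = 10, Q = 18.
With the change applied: demand Qd = 94 - 6p, supply Qs = 2p.
New equilibrium: 94 - 6p = 2p ⇒ 94 = 8p ⇒ p = 11.75, Q = 23.5.
%Δp = (11.75 − 10) / 10 × 100 = +17.5%.

+17.5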